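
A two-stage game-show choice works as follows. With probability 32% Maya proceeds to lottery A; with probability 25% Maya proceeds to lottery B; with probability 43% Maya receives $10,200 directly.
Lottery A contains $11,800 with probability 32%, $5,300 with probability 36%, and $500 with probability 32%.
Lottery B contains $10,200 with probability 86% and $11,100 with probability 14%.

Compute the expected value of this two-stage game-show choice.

$8,837.58

EV(A) = 0.32 × 11800 + 0.36 × 5300 + 0.32 × 500 = 3776 + 1908 + 160 = 5844
EV(B) = 0.86 × 10200 + 0.14 × 11100 = 8772 + 1554 = 10326
Branch C: 10200 (certain)
Overall = 0.32 × 5844 + 0.25 × 10326 + 0.43 × 10200 = 1870.08 + 2581.5 + 4386 = 8837.58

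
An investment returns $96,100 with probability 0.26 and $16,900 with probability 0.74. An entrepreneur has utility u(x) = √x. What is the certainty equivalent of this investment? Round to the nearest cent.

E[u] = 0.26·√96100 + 0.74·√16900 = 0.26·310 + 0.74·130 = 176.8
CE = (176.8)² = 31258.24

$31,258.24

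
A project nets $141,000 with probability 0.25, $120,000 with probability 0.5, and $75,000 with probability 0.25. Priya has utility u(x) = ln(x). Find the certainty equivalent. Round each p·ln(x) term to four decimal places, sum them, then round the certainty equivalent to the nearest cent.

E[u] = 0.25·ln(141000) + 0.5·ln(120000) + 0.25·ln(75000) = 2.9641 + 5.8476 + 2.8063 = 11.6180
CE = e^11.6180 ≈ 111079.34

$111,079.34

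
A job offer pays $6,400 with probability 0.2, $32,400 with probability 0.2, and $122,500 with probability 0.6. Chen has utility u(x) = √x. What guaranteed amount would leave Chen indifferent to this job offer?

$68,644

E[u] = 0.2·√6400 + 0.2·√32400 + 0.6·√122500 = 0.2·80 + 0.2·180 + 0.6·350 = 262
CE = (262)² = 68644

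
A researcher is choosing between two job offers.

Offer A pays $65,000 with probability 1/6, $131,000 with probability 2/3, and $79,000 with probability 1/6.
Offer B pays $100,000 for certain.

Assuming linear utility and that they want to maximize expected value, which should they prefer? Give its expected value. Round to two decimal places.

Offer A = 1/6 × 65000 + 2/3 × 131000 + 1/6 × 79000 = 10833.3333 + 87333.3333 + 13166.6667 = 111333.3333
Offer B: 100000 (certain)

Offer A ($111,333.33)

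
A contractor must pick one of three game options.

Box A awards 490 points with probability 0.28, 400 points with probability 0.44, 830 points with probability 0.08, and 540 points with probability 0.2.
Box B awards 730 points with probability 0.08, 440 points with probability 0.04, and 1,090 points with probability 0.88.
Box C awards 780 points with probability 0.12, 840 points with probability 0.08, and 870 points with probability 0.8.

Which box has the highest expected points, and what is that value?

Box B (1035.2 points)

Box A = 0.28 × 490 + 0.44 × 400 + 0.08 × 830 + 0.2 × 540 = 137.2 + 176 + 66.4 + 108 = 487.6
Box B = 0.08 × 730 + 0.04 × 440 + 0.88 × 1090 = 58.4 + 17.6 + 959.2 = 1035.2
Box C = 0.12 × 780 + 0.08 × 840 + 0.8 × 870 = 93.6 + 67.2 + 696 = 856.8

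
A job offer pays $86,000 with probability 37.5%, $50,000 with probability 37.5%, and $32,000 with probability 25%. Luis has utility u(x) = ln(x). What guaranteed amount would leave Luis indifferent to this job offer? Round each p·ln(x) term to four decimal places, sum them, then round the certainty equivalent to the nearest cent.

E[u] = 0.375·ln(86000) + 0.375·ln(50000) + 0.25·ln(32000) = 4.2608 + 4.0574 + 2.5934 = 10.9116
CE = e^10.9116 ≈ 54808.47

$54,808.47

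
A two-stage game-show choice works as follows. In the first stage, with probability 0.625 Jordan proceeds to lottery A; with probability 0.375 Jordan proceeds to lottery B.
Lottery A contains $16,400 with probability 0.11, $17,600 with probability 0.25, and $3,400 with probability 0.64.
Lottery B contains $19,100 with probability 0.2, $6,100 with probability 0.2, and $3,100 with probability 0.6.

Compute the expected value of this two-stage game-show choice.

$7,825

EV(A) = 0.11 × 16400 + 0.25 × 17600 + 0.64 × 3400 = 1804 + 4400 + 2176 = 8380
EV(B) = 0.2 × 19100 + 0.2 × 6100 + 0.6 × 3100 = 3820 + 1220 + 1860 = 6900
Overall = 0.625 × 8380 + 0.375 × 6900 = 5237.5 + 2587.5 = 7825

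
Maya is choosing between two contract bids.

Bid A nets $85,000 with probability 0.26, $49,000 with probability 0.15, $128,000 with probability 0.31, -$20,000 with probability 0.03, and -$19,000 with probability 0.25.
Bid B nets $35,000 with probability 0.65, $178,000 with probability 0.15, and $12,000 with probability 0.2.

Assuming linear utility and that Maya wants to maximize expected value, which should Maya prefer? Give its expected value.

Bid A = 0.26 × 85000 + 0.15 × 49000 + 0.31 × 128000 + 0.03 × (-20000) + 0.25 × (-19000) = 22100 + 7350 + 39680 − 600 − 4750 = 63780
Bid B = 0.65 × 35000 + 0.15 × 178000 + 0.2 × 12000 = 22750 + 26700 + 2400 = 51850

Bid A ($63,780)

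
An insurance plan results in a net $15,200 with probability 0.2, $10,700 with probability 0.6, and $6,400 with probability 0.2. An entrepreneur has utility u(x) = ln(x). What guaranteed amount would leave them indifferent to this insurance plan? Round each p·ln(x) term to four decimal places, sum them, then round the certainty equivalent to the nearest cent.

E[u] = 0.2·ln(15200) + 0.6·ln(10700) + 0.2·ln(6400) = 1.9258 + 5.5668 + 1.7528 = 9.2454
CE = e^9.2454 ≈ 10356.81

$10,356.81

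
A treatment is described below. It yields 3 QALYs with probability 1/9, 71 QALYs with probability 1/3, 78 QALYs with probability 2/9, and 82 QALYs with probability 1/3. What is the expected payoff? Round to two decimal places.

68.67 QALYs

EV = 1/9 × 3 + 1/3 × 71 + 2/9 × 78 + 1/3 × 82 = 0.3333 + 23.6667 + 17.3333 + 27.3333 = 68.6667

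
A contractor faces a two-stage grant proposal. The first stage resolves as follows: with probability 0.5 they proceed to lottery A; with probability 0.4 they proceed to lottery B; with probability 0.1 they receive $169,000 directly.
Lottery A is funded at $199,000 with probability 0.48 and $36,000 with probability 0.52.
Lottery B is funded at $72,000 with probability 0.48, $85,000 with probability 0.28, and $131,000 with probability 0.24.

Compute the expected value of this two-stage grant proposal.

EV(A) = 0.48 × 199000 + 0.52 × 36000 = 95520 + 18720 = 114240
EV(B) = 0.48 × 72000 + 0.28 × 85000 + 0.24 × 131000 = 34560 + 23800 + 31440 = 89800
Branch C: 169000 (certain)
Overall = 0.5 × 114240 + 0.4 × 89800 + 0.1 × 169000 = 57120 + 35920 + 16900 = 109940

$109,940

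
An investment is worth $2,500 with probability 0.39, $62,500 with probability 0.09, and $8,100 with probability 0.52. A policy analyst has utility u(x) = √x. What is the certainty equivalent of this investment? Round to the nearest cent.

$7,885.44

E[u] = 0.39·√2500 + 0.09·√62500 + 0.52·√8100 = 0.39·50 + 0.09·250 + 0.52·90 = 88.8
CE = (88.8)² = 7885.44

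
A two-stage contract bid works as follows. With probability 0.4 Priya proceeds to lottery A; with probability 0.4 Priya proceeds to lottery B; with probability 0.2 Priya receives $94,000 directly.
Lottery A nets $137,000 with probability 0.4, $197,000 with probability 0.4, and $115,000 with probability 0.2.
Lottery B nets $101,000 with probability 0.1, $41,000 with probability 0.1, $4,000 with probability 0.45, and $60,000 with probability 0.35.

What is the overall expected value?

EV(A) = 0.4 × 137000 + 0.4 × 197000 + 0.2 × 115000 = 54800 + 78800 + 23000 = 156600
EV(B) = 0.1 × 101000 + 0.1 × 41000 + 0.45 × 4000 + 0.35 × 60000 = 10100 + 4100 + 1800 + 21000 = 37000
Branch C: 94000 (certain)
Overall = 0.4 × 156600 + 0.4 × 37000 + 0.2 × 94000 = 62640 + 14800 + 18800 = 96240

$96,240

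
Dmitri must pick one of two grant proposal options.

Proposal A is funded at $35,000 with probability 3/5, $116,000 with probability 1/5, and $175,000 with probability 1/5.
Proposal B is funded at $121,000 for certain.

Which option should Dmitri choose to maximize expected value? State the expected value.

Proposal B ($121,000)

Proposal A = 3/5 × 35000 + 1/5 × 116000 + 1/5 × 175000 = 21000 + 23200 + 35000 = 79200
Proposal B: 121000 (certain)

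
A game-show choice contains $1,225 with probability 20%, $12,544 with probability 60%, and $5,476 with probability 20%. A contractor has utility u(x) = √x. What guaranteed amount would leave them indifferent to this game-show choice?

$7,921

E[u] = 0.2·√1225 + 0.6·√12544 + 0.2·√5476 = 0.2·35 + 0.6·112 + 0.2·74 = 89
CE = (89)² = 7921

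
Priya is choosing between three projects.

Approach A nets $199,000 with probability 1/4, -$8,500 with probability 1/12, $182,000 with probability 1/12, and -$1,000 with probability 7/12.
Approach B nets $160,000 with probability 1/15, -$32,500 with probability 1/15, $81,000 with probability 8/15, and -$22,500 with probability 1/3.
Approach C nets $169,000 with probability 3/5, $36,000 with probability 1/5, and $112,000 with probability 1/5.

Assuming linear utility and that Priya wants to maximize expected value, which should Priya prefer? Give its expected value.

Approach A = 1/4 × 199000 + 1/12 × (-8500) + 1/12 × 182000 + 7/12 × (-1000) = 49750 − 708.3333 + 15166.6667 − 583.3333 = 63625
Approach B = 1/15 × 160000 + 1/15 × (-32500) + 8/15 × 81000 + 1/3 × (-22500) = 10666.6667 − 2166.6667 + 43200 − 7500 = 44200
Approach C = 3/5 × 169000 + 1/5 × 36000 + 1/5 × 112000 = 101400 + 7200 + 22400 = 131000

Approach C ($131,000)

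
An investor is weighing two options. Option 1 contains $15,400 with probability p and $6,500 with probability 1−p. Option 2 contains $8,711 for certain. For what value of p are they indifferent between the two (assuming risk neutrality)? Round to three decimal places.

p·15400 + (1−p)·6500 = 8711
8900p + 6500 = 8711
p = (8711 − 6500) / 8900

p = 0.248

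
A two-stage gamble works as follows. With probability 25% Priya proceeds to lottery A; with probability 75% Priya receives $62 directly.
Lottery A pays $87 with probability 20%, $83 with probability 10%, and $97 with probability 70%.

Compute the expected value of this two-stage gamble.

EV(A) = 0.2 × 87 + 0.1 × 83 + 0.7 × 97 = 17.4 + 8.3 + 67.9 = 93.6
Branch B: 62 (certain)
Overall = 0.25 × 93.6 + 0.75 × 62 = 23.4 + 46.5 = 69.9

$69.90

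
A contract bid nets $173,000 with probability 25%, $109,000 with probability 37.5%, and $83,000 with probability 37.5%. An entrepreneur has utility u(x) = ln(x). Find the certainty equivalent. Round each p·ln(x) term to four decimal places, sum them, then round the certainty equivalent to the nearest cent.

E[u] = 0.25·ln(173000) + 0.375·ln(109000) + 0.375·ln(83000) = 3.0153 + 4.3497 + 4.2475 = 11.6125
CE = e^11.6125 ≈ 110470.08

$110,470.08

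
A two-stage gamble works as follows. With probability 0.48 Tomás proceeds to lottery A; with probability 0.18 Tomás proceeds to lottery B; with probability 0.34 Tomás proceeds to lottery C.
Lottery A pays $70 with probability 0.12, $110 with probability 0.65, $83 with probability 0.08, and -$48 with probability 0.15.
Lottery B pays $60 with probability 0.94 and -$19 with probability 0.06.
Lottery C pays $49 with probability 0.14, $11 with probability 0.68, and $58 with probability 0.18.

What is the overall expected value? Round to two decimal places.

EV(A) = 0.12 × 70 + 0.65 × 110 + 0.08 × 83 + 0.15 × (-48) = 8.4 + 71.5 + 6.64 − 7.2 = 79.34
EV(B) = 0.94 × 60 + 0.06 × (-19) = 56.4 − 1.14 = 55.26
EV(C) = 0.14 × 49 + 0.68 × 11 + 0.18 × 58 = 6.86 + 7.48 + 10.44 = 24.78
Overall = 0.48 × 79.34 + 0.18 × 55.26 + 0.34 × 24.78 = 38.0832 + 9.9468 + 8.4252 = 56.4552

$56.46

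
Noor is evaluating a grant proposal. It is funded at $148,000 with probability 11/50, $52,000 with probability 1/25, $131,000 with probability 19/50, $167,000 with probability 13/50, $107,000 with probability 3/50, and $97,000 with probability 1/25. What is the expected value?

EV = 11/50 × 148000 + 1/25 × 52000 + 19/50 × 131000 + 13/50 × 167000 + 3/50 × 107000 + 1/25 × 97000 = 32560 + 2080 + 49780 + 43420 + 6420 + 3880 = 138140

$138,140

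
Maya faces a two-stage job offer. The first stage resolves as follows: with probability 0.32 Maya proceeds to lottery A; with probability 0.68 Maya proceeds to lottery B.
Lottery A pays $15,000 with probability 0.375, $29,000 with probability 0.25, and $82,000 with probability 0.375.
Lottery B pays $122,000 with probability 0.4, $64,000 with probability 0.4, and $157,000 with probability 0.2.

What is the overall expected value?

EV(A) = 0.375 × 15000 + 0.25 × 29000 + 0.375 × 82000 = 5625 + 7250 + 30750 = 43625
EV(B) = 0.4 × 122000 + 0.4 × 64000 + 0.2 × 157000 = 48800 + 25600 + 31400 = 105800
Overall = 0.32 × 43625 + 0.68 × 105800 = 13960 + 71944 = 85904

$85,904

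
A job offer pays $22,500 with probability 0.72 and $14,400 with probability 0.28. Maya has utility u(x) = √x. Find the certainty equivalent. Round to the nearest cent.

E[u] = 0.72·√22500 + 0.28·√14400 = 0.72·150 + 0.28·120 = 141.6
CE = (141.6)² = 20050.56

$20,050.56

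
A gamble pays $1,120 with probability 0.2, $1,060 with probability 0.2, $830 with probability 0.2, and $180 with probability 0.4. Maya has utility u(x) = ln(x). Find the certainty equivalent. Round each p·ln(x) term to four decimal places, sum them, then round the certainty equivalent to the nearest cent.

E[u] = 0.2·ln(1120) + 0.2·ln(1060) + 0.2·ln(830) + 0.4·ln(180) = 1.4042 + 1.3932 + 1.3443 + 2.0772 = 6.2189
CE = e^6.2189 ≈ 502.15

$502.15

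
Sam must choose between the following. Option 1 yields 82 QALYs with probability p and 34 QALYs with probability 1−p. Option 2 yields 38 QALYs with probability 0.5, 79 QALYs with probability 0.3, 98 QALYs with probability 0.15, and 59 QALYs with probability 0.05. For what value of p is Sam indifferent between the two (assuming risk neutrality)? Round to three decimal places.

EV(Option 2) = 0.5 × 38 + 0.3 × 79 + 0.15 × 98 + 0.05 × 59 = 19 + 23.7 + 14.7 + 2.95 = 60.35
p·82 + (1−p)·34 = 60.35
48p + 34 = 60.35
p = (60.35 − 34) / 48

p = 0.549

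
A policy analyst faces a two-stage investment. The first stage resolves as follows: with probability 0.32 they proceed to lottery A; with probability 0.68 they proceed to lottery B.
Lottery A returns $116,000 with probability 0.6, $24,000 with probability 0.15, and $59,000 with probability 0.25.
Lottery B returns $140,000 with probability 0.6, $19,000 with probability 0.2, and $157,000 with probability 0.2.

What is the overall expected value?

$109,200

EV(A) = 0.6 × 116000 + 0.15 × 24000 + 0.25 × 59000 = 69600 + 3600 + 14750 = 87950
EV(B) = 0.6 × 140000 + 0.2 × 19000 + 0.2 × 157000 = 84000 + 3800 + 31400 = 119200
Overall = 0.32 × 87950 + 0.68 × 119200 = 28144 + 81056 = 109200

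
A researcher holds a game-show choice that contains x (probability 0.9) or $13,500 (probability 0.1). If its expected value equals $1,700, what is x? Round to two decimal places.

x = $388.89

0.9·x + 0.1·13500 = 1700
0.9·x = 1700 − 1350 = 350
x = 350 / 0.9 = 388.8889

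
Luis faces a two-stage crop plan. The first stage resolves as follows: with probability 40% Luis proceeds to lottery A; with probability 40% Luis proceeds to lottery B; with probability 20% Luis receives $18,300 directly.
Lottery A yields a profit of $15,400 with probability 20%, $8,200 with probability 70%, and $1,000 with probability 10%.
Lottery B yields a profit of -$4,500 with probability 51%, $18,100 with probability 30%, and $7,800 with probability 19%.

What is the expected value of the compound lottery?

$9,074.80

EV(A) = 0.2 × 15400 + 0.7 × 8200 + 0.1 × 1000 = 3080 + 5740 + 100 = 8920
EV(B) = 0.51 × (-4500) + 0.3 × 18100 + 0.19 × 7800 = -2295 + 5430 + 1482 = 4617
Branch C: 18300 (certain)
Overall = 0.4 × 8920 + 0.4 × 4617 + 0.2 × 18300 = 3568 + 1846.8 + 3660 = 9074.8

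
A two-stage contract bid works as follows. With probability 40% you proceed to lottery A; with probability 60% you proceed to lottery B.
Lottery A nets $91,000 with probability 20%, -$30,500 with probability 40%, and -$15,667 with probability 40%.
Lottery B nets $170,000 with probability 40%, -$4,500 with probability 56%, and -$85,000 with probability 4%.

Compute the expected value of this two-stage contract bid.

$37,141.28

EV(A) = 0.2 × 91000 + 0.4 × (-30500) + 0.4 × (-15667) = 18200 − 12200 − 6266.8 = -266.8
EV(B) = 0.4 × 170000 + 0.56 × (-4500) + 0.04 × (-85000) = 68000 − 2520 − 3400 = 62080
Overall = 0.4 × (-266.8) + 0.6 × 62080 = -106.72 + 37248 = 37141.28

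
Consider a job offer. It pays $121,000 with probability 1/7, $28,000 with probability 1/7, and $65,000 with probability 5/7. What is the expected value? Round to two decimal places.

$67,714.29

EV = 1/7 × 121000 + 1/7 × 28000 + 5/7 × 65000 = 17285.7143 + 4000 + 46428.5714 = 67714.2857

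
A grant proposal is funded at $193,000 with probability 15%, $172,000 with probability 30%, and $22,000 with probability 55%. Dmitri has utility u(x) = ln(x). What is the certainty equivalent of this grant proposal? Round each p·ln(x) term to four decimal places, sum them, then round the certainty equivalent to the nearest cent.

$56,471.99

E[u] = 0.15·ln(193000) + 0.3·ln(172000) + 0.55·ln(22000) = 1.8256 + 3.6166 + 5.4993 = 10.9415
CE = e^10.9415 ≈ 56471.99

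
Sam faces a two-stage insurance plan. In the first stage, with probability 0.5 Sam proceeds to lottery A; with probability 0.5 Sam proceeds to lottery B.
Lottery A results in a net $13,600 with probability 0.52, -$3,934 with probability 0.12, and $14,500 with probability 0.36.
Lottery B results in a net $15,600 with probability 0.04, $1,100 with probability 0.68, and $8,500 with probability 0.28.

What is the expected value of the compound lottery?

EV(A) = 0.52 × 13600 + 0.12 × (-3934) + 0.36 × 14500 = 7072 − 472.08 + 5220 = 11819.92
EV(B) = 0.04 × 15600 + 0.68 × 1100 + 0.28 × 8500 = 624 + 748 + 2380 = 3752
Overall = 0.5 × 11819.92 + 0.5 × 3752 = 5909.96 + 1876 = 7785.96

$7,785.96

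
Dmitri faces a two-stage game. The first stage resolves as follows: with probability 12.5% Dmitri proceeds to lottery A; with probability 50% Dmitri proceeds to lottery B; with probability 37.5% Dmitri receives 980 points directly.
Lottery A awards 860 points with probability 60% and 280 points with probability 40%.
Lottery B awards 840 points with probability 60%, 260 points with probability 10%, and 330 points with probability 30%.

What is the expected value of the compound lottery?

EV(A) = 0.6 × 860 + 0.4 × 280 = 516 + 112 = 628
EV(B) = 0.6 × 840 + 0.1 × 260 + 0.3 × 330 = 504 + 26 + 99 = 629
Branch C: 980 (certain)
Overall = 0.125 × 628 + 0.5 × 629 + 0.375 × 980 = 78.5 + 314.5 + 367.5 = 760.5

760.5 points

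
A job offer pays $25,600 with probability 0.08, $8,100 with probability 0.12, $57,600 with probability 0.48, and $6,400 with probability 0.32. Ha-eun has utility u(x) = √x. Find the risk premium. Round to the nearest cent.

$5,688.64

E[u] = 0.08·√25600 + 0.12·√8100 + 0.48·√57600 + 0.32·√6400 = 0.08·160 + 0.12·90 + 0.48·240 + 0.32·80 = 164.4
CE = (164.4)² = 27027.36
Risk premium = EV − CE = 32716 − 27027.36 = 5688.64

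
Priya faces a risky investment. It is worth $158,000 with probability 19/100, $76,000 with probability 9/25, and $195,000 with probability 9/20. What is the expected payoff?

$145,130

EV = 19/100 × 158000 + 9/25 × 76000 + 9/20 × 195000 = 30020 + 27360 + 87750 = 145130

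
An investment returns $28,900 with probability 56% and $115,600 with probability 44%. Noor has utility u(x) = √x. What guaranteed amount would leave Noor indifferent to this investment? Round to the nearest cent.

E[u] = 0.56·√28900 + 0.44·√115600 = 0.56·170 + 0.44·340 = 244.8
CE = (244.8)² = 59927.04

$59,927.04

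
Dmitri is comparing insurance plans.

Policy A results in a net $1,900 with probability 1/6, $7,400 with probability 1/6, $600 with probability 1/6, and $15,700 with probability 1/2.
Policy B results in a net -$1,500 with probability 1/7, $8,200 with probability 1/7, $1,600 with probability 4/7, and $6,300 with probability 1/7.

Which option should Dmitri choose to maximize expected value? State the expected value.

Policy A = 1/6 × 1900 + 1/6 × 7400 + 1/6 × 600 + 1/2 × 15700 = 316.6667 + 1233.3333 + 100 + 7850 = 9500
Policy B = 1/7 × (-1500) + 1/7 × 8200 + 4/7 × 1600 + 1/7 × 6300 = -214.2857 + 1171.4286 + 914.2857 + 900 = 2771.4286

Policy A ($9,500)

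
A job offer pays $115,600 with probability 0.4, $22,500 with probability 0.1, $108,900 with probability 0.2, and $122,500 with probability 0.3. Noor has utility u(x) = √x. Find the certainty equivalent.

$103,684

E[u] = 0.4·√115600 + 0.1·√22500 + 0.2·√108900 + 0.3·√122500 = 0.4·340 + 0.1·150 + 0.2·330 + 0.3·350 = 322
CE = (322)² = 103684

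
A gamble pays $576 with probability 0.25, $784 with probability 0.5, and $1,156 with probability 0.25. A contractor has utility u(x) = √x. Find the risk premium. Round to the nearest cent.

E[u] = 0.25·√576 + 0.5·√784 + 0.25·√1156 = 0.25·24 + 0.5·28 + 0.25·34 = 28.5
CE = (28.5)² = 812.25
Risk premium = EV − CE = 825 − 812.25 = 12.75

$12.75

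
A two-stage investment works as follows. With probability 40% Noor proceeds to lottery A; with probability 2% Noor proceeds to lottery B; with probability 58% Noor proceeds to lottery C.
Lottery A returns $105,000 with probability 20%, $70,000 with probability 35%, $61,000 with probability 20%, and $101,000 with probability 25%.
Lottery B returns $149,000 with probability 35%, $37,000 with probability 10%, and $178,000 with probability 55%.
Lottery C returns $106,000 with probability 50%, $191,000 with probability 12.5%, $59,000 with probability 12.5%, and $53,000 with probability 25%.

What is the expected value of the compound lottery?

EV(A) = 0.2 × 105000 + 0.35 × 70000 + 0.2 × 61000 + 0.25 × 101000 = 21000 + 24500 + 12200 + 25250 = 82950
EV(B) = 0.35 × 149000 + 0.1 × 37000 + 0.55 × 178000 = 52150 + 3700 + 97900 = 153750
EV(C) = 0.5 × 106000 + 0.125 × 191000 + 0.125 × 59000 + 0.25 × 53000 = 53000 + 23875 + 7375 + 13250 = 97500
Overall = 0.4 × 82950 + 0.02 × 153750 + 0.58 × 97500 = 33180 + 3075 + 56550 = 92805

$92,805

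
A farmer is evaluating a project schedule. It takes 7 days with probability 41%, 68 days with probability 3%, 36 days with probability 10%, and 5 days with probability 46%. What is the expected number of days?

EV = 0.41 × 7 + 0.03 × 68 + 0.1 × 36 + 0.46 × 5 = 2.87 + 2.04 + 3.6 + 2.3 = 10.81

10.81 days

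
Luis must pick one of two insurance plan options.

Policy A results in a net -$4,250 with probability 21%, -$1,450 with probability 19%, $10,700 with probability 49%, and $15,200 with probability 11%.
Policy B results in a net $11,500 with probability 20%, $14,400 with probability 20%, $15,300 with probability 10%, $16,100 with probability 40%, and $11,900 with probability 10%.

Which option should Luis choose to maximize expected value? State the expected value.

Policy A = 0.21 × (-4250) + 0.19 × (-1450) + 0.49 × 10700 + 0.11 × 15200 = -892.5 − 275.5 + 5243 + 1672 = 5747
Policy B = 0.2 × 11500 + 0.2 × 14400 + 0.1 × 15300 + 0.4 × 16100 + 0.1 × 11900 = 2300 + 2880 + 1530 + 6440 + 1190 = 14340

Policy B ($14,340)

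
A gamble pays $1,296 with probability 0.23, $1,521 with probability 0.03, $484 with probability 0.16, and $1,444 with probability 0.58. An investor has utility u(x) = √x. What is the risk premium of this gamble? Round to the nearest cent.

E[u] = 0.23·√1296 + 0.03·√1521 + 0.16·√484 + 0.58·√1444 = 0.23·36 + 0.03·39 + 0.16·22 + 0.58·38 = 35.01
CE = (35.01)² = 1225.7001
Risk premium = EV − CE = 1258.67 − 1225.7001 = 32.9699

$32.97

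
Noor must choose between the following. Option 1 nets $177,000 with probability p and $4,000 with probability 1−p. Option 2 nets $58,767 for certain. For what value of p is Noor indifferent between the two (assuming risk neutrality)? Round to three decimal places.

p·177000 + (1−p)·4000 = 58767
173000p + 4000 = 58767
p = (58767 − 4000) / 173000

p = 0.317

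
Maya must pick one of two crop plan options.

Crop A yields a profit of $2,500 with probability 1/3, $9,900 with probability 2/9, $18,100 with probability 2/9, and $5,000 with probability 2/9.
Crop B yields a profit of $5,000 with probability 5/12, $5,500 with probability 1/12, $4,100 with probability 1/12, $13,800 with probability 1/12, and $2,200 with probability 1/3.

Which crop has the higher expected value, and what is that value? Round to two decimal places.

Crop A ($8,166.67)

Crop A = 1/3 × 2500 + 2/9 × 9900 + 2/9 × 18100 + 2/9 × 5000 = 833.3333 + 2200 + 4022.2222 + 1111.1111 = 8166.6667
Crop B = 5/12 × 5000 + 1/12 × 5500 + 1/12 × 4100 + 1/12 × 13800 + 1/3 × 2200 = 2083.3333 + 458.3333 + 341.6667 + 1150 + 733.3333 = 4766.6667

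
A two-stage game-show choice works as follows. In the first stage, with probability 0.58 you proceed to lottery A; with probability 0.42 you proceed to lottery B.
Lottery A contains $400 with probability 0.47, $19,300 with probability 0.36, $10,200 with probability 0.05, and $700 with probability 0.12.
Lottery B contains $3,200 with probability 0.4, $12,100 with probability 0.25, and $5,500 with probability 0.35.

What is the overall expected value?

EV(A) = 0.47 × 400 + 0.36 × 19300 + 0.05 × 10200 + 0.12 × 700 = 188 + 6948 + 510 + 84 = 7730
EV(B) = 0.4 × 3200 + 0.25 × 12100 + 0.35 × 5500 = 1280 + 3025 + 1925 = 6230
Overall = 0.58 × 7730 + 0.42 × 6230 = 4483.4 + 2616.6 = 7100

$7,100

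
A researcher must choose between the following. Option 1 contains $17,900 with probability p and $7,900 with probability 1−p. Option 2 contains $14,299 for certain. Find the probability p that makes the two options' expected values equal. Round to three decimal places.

p·17900 + (1−p)·7900 = 14299
10000p + 7900 = 14299
p = (14299 − 7900) / 10000

p = 0.640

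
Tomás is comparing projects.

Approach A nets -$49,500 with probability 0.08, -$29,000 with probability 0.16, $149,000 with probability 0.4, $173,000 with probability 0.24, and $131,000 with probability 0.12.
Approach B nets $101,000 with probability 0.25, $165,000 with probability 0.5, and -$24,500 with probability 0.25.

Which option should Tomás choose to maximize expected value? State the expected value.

Approach A = 0.08 × (-49500) + 0.16 × (-29000) + 0.4 × 149000 + 0.24 × 173000 + 0.12 × 131000 = -3960 − 4640 + 59600 + 41520 + 15720 = 108240
Approach B = 0.25 × 101000 + 0.5 × 165000 + 0.25 × (-24500) = 25250 + 82500 − 6125 = 101625

Approach A ($108,240)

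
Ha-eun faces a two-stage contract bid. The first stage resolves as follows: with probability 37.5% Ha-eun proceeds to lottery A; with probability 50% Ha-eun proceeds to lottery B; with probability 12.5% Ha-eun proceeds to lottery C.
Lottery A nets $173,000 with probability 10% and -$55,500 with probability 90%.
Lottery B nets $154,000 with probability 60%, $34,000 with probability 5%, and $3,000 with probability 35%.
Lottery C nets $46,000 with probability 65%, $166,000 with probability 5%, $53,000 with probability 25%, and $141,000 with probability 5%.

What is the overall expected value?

EV(A) = 0.1 × 173000 + 0.9 × (-55500) = 17300 − 49950 = -32650
EV(B) = 0.6 × 154000 + 0.05 × 34000 + 0.35 × 3000 = 92400 + 1700 + 1050 = 95150
EV(C) = 0.65 × 46000 + 0.05 × 166000 + 0.25 × 53000 + 0.05 × 141000 = 29900 + 8300 + 13250 + 7050 = 58500
Overall = 0.375 × (-32650) + 0.5 × 95150 + 0.125 × 58500 = -12243.75 + 47575 + 7312.5 = 42643.75

$42,643.75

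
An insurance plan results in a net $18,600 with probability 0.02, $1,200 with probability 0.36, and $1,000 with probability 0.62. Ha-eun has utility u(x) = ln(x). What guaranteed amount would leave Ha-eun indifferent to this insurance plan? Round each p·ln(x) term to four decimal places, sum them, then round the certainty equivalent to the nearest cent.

E[u] = 0.02·ln(18600) + 0.36·ln(1200) + 0.62·ln(1000) = 0.1966 + 2.5524 + 4.2828 = 7.0318
CE = e^7.0318 ≈ 1132.07

$1,132.07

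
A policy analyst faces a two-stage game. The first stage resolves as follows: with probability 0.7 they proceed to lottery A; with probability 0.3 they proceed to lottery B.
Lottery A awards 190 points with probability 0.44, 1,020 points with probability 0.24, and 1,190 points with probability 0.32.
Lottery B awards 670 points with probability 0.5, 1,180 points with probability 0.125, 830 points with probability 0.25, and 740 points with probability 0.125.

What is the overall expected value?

EV(A) = 0.44 × 190 + 0.24 × 1020 + 0.32 × 1190 = 83.6 + 244.8 + 380.8 = 709.2
EV(B) = 0.5 × 670 + 0.125 × 1180 + 0.25 × 830 + 0.125 × 740 = 335 + 147.5 + 207.5 + 92.5 = 782.5
Overall = 0.7 × 709.2 + 0.3 × 782.5 = 496.44 + 234.75 = 731.19

731.19 points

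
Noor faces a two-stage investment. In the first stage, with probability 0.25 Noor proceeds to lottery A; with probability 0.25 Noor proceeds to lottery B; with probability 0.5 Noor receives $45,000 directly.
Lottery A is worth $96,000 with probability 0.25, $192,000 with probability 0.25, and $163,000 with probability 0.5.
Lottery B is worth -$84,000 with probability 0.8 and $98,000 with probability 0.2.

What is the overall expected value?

$48,975

EV(A) = 0.25 × 96000 + 0.25 × 192000 + 0.5 × 163000 = 24000 + 48000 + 81500 = 153500
EV(B) = 0.8 × (-84000) + 0.2 × 98000 = -67200 + 19600 = -47600
Branch C: 45000 (certain)
Overall = 0.25 × 153500 + 0.25 × (-47600) + 0.5 × 45000 = 38375 − 11900 + 22500 = 48975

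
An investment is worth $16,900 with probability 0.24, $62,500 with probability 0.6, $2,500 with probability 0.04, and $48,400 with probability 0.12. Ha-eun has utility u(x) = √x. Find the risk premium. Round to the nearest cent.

E[u] = 0.24·√16900 + 0.6·√62500 + 0.04·√2500 + 0.12·√48400 = 0.24·130 + 0.6·250 + 0.04·50 + 0.12·220 = 209.6
CE = (209.6)² = 43932.16
Risk premium = EV − CE = 47464 − 43932.16 = 3531.84

$3,531.84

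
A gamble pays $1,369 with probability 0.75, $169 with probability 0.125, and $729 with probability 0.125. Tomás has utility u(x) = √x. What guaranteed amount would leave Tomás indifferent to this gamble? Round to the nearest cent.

$1,072.56

E[u] = 0.75·√1369 + 0.125·√169 + 0.125·√729 = 0.75·37 + 0.125·13 + 0.125·27 = 32.75
CE = (32.75)² = 1072.5625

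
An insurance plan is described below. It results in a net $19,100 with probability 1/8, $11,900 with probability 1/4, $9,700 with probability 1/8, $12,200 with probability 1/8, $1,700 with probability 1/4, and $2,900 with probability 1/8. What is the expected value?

EV = 1/8 × 19100 + 1/4 × 11900 + 1/8 × 9700 + 1/8 × 12200 + 1/4 × 1700 + 1/8 × 2900 = 2387.5 + 2975 + 1212.5 + 1525 + 425 + 362.5 = 8887.5

$8,887.50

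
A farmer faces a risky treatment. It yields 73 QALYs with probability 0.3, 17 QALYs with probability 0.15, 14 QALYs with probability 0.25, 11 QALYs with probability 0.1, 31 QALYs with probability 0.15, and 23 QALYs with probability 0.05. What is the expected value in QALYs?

EV = 0.3 × 73 + 0.15 × 17 + 0.25 × 14 + 0.1 × 11 + 0.15 × 31 + 0.05 × 23 = 21.9 + 2.55 + 3.5 + 1.1 + 4.65 + 1.15 = 34.85

34.85 QALYs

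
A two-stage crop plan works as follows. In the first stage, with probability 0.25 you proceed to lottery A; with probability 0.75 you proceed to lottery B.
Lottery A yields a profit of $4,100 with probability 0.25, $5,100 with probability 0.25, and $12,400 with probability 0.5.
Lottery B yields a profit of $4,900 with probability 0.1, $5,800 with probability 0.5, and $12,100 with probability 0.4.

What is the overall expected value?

$8,297.50

EV(A) = 0.25 × 4100 + 0.25 × 5100 + 0.5 × 12400 = 1025 + 1275 + 6200 = 8500
EV(B) = 0.1 × 4900 + 0.5 × 5800 + 0.4 × 12100 = 490 + 2900 + 4840 = 8230
Overall = 0.25 × 8500 + 0.75 × 8230 = 2125 + 6172.5 = 8297.5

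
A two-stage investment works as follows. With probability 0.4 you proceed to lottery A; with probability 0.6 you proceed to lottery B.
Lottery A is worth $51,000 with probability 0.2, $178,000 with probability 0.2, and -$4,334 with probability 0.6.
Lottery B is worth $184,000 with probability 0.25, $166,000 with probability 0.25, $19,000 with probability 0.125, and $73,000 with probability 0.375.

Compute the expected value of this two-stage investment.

$87,629.84

EV(A) = 0.2 × 51000 + 0.2 × 178000 + 0.6 × (-4334) = 10200 + 35600 − 2600.4 = 43199.6
EV(B) = 0.25 × 184000 + 0.25 × 166000 + 0.125 × 19000 + 0.375 × 73000 = 46000 + 41500 + 2375 + 27375 = 117250
Overall = 0.4 × 43199.6 + 0.6 × 117250 = 17279.84 + 70350 = 87629.84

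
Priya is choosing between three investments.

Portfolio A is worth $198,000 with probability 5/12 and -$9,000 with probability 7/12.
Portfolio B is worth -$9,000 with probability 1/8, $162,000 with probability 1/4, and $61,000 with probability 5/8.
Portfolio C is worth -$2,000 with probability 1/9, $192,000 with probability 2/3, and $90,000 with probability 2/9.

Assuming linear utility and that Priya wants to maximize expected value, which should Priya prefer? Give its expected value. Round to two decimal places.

Portfolio C ($147,777.78)

Portfolio A = 5/12 × 198000 + 7/12 × (-9000) = 82500 − 5250 = 77250
Portfolio B = 1/8 × (-9000) + 1/4 × 162000 + 5/8 × 61000 = -1125 + 40500 + 38125 = 77500
Portfolio C = 1/9 × (-2000) + 2/3 × 192000 + 2/9 × 90000 = -222.2222 + 128000 + 20000 = 147777.7778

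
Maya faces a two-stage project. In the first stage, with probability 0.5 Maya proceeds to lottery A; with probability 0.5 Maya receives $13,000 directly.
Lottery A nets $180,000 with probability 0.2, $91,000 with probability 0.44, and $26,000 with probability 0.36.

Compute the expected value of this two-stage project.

EV(A) = 0.2 × 180000 + 0.44 × 91000 + 0.36 × 26000 = 36000 + 40040 + 9360 = 85400
Branch B: 13000 (certain)
Overall = 0.5 × 85400 + 0.5 × 13000 = 42700 + 6500 = 49200

$49,200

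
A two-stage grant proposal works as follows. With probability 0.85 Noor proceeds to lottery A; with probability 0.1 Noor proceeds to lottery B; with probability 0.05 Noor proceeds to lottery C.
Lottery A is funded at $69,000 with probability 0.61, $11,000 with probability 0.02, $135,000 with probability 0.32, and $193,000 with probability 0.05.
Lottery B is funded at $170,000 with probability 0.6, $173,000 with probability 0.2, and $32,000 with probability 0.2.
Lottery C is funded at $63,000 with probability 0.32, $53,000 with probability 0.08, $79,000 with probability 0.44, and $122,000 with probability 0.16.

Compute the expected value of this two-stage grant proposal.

$99,120

EV(A) = 0.61 × 69000 + 0.02 × 11000 + 0.32 × 135000 + 0.05 × 193000 = 42090 + 220 + 43200 + 9650 = 95160
EV(B) = 0.6 × 170000 + 0.2 × 173000 + 0.2 × 32000 = 102000 + 34600 + 6400 = 143000
EV(C) = 0.32 × 63000 + 0.08 × 53000 + 0.44 × 79000 + 0.16 × 122000 = 20160 + 4240 + 34760 + 19520 = 78680
Overall = 0.85 × 95160 + 0.1 × 143000 + 0.05 × 78680 = 80886 + 14300 + 3934 = 99120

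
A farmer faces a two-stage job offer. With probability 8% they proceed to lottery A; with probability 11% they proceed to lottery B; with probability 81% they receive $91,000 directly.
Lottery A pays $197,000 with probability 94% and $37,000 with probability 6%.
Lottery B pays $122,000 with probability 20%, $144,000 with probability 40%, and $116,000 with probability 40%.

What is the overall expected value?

EV(A) = 0.94 × 197000 + 0.06 × 37000 = 185180 + 2220 = 187400
EV(B) = 0.2 × 122000 + 0.4 × 144000 + 0.4 × 116000 = 24400 + 57600 + 46400 = 128400
Branch C: 91000 (certain)
Overall = 0.08 × 187400 + 0.11 × 128400 + 0.81 × 91000 = 14992 + 14124 + 73710 = 102826

$102,826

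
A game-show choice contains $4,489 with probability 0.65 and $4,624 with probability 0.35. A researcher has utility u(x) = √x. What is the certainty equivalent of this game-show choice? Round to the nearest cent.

E[u] = 0.65·√4489 + 0.35·√4624 = 0.65·67 + 0.35·68 = 67.35
CE = (67.35)² = 4536.0225

$4,536.02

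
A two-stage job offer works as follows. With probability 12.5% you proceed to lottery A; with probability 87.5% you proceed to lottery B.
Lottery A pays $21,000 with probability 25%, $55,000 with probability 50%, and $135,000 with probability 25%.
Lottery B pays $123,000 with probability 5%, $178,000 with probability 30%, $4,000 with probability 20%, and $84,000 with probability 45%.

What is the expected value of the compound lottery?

$94,193.75

EV(A) = 0.25 × 21000 + 0.5 × 55000 + 0.25 × 135000 = 5250 + 27500 + 33750 = 66500
EV(B) = 0.05 × 123000 + 0.3 × 178000 + 0.2 × 4000 + 0.45 × 84000 = 6150 + 53400 + 800 + 37800 = 98150
Overall = 0.125 × 66500 + 0.875 × 98150 = 8312.5 + 85881.25 = 94193.75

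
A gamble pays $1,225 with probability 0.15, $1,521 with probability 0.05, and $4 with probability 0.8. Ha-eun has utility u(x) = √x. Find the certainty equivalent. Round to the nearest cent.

E[u] = 0.15·√1225 + 0.05·√1521 + 0.8·√4 = 0.15·35 + 0.05·39 + 0.8·2 = 8.8
CE = (8.8)² = 77.44

$77.44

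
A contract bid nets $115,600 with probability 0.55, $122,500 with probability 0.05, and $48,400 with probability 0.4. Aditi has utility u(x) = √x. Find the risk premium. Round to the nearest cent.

$3,508.75

E[u] = 0.55·√115600 + 0.05·√122500 + 0.4·√48400 = 0.55·340 + 0.05·350 + 0.4·220 = 292.5
CE = (292.5)² = 85556.25
Risk premium = EV − CE = 89065 − 85556.25 = 3508.75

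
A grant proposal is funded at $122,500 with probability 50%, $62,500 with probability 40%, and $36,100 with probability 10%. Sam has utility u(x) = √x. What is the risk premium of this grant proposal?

$3,424

E[u] = 0.5·√122500 + 0.4·√62500 + 0.1·√36100 = 0.5·350 + 0.4·250 + 0.1·190 = 294
CE = (294)² = 86436
Risk premium = EV − CE = 89860 − 86436 = 3424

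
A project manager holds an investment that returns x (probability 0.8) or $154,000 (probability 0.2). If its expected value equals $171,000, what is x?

x = $175,250

0.8·x + 0.2·154000 = 171000
0.8·x = 171000 − 30800 = 140200
x = 140200 / 0.8 = 175250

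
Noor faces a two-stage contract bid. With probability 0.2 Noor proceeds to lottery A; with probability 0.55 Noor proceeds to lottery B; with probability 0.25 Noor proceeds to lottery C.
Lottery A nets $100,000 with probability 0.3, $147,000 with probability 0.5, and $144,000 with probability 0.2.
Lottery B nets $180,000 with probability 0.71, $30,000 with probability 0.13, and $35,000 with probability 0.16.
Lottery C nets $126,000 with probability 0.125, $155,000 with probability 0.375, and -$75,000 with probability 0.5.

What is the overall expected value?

EV(A) = 0.3 × 100000 + 0.5 × 147000 + 0.2 × 144000 = 30000 + 73500 + 28800 = 132300
EV(B) = 0.71 × 180000 + 0.13 × 30000 + 0.16 × 35000 = 127800 + 3900 + 5600 = 137300
EV(C) = 0.125 × 126000 + 0.375 × 155000 + 0.5 × (-75000) = 15750 + 58125 − 37500 = 36375
Overall = 0.2 × 132300 + 0.55 × 137300 + 0.25 × 36375 = 26460 + 75515 + 9093.75 = 111068.75

$111,068.75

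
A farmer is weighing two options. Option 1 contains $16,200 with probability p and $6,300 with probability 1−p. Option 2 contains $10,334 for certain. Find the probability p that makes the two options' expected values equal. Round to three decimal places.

p·16200 + (1−p)·6300 = 10334
9900p + 6300 = 10334
p = (10334 − 6300) / 9900

p = 0.407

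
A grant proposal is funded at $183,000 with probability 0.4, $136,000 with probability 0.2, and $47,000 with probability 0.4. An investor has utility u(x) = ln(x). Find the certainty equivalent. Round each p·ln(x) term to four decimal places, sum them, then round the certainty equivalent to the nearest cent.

$100,127.53

E[u] = 0.4·ln(183000) + 0.2·ln(136000) + 0.4·ln(47000) = 4.8469 + 2.3641 + 4.3032 = 11.5142
CE = e^11.5142 ≈ 100127.53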